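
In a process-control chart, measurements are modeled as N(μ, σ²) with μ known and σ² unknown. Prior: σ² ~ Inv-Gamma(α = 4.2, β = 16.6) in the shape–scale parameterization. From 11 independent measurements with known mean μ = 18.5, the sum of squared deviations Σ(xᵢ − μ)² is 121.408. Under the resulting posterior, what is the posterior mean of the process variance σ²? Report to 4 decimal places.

8.8855

With known mean μ and an Inverse-Gamma(α, β) prior on σ², the Normal likelihood is conjugate: posterior is Inv-Gamma(α + n/2, β + Σ(xᵢ−μ)²/2).
Posterior: Inv-Gamma(4.2 + 11/2, 16.6 + 121.408/2) = Inv-Gamma(9.70, 77.3040).
E[σ²|data] = β/(α−1) = 77.3040/8.70 = 8.8855.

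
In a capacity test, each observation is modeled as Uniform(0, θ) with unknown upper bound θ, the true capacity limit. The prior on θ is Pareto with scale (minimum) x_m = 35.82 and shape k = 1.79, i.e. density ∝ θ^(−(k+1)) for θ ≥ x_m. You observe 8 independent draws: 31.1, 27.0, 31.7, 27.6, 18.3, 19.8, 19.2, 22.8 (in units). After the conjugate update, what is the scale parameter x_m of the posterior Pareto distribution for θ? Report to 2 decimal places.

A Pareto(scale x_m, shape k) prior on the upper bound θ of Uniform(0, θ) is conjugate: posterior is Pareto(max(x_m, max xᵢ), k + n).
Sample maximum = 31.7; prior scale x_m = 35.82 → posterior scale = max = 35.82.
Posterior shape = 1.79 + 8 = 9.79.
Posterior scale x_m = 35.82.

35.82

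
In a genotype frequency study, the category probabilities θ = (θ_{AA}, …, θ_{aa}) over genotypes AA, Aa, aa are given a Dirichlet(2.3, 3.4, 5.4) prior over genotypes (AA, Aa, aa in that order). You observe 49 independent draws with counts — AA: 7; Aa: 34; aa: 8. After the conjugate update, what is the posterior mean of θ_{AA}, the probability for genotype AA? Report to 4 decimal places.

0.1547

The Dirichlet prior is conjugate to the Multinomial likelihood: each posterior αⱼ = prior αⱼ + observed count nⱼ.
Posterior concentration: (9.3, 37.4, 13.4), total = 60.1.
E[θ_{AA}|data] = α_{AA}/Σα = 9.3/60.1 = 0.1547.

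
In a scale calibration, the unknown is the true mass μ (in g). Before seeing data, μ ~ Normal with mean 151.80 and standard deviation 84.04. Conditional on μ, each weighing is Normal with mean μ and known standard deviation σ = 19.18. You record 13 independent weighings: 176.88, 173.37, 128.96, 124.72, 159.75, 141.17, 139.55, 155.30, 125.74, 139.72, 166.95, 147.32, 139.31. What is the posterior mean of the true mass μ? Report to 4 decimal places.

For Normal data with known variance σ², a Normal(μ₀, σ₀²) prior on μ is conjugate. Posterior precision = 1/σ₀² + n/σ²; posterior mean is the precision-weighted average of μ₀ and x̄.
Σxᵢ = 176.88 + 173.37 + 128.96 + 124.72 + 159.75 + 141.17 + 139.55 + 155.30 + 125.74 + 139.72 + 166.95 + 147.32 + 139.31 = 1918.74, so n·x̄ = 1918.74.
σ₀² = 84.04² = 7062.7216, σ² = 19.18² = 367.8724; σ² + n·σ₀² = 367.8724 + 13·7062.7216 = 92183.2532.
Posterior mean = (μ₀/σ₀² + n·x̄/σ²)/(1/σ₀² + n/σ²) = (σ²·μ₀ + σ₀²·n·x̄)/(σ² + n·σ₀²) = (367.8724·151.80 + 7062.7216·1918.74)/92183.2532 = 13607369.473104/92183.2532 = 147.6122.

147.6122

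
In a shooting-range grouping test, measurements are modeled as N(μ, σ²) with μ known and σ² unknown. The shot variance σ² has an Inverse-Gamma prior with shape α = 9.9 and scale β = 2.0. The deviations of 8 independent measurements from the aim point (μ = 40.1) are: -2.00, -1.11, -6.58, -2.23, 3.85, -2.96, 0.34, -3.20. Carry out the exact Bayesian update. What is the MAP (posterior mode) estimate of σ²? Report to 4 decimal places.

With known mean μ and an Inverse-Gamma(α, β) prior on σ², the Normal likelihood is conjugate: posterior is Inv-Gamma(α + n/2, β + Σ(xᵢ−μ)²/2).
Σ(xᵢ−μ)² = (-2.00)² + (-1.11)² + (-6.58)² + (-2.23)² + (3.85)² + (-2.96)² + (0.34)² + (-3.20)² = 87.4411.
Posterior: Inv-Gamma(9.9 + 8/2, 2.0 + 87.4411/2) = Inv-Gamma(13.90, 45.72055).
Mode = β/(α+1) = 45.72055/14.90 = 3.0685.

3.0685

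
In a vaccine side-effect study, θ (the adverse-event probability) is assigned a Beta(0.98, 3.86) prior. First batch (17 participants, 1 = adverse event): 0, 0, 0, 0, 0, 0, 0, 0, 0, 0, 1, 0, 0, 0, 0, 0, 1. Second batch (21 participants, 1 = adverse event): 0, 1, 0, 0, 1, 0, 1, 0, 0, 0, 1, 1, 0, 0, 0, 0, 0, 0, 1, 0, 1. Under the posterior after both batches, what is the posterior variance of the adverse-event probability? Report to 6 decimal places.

The Beta prior is conjugate to a Binomial/Bernoulli likelihood; the update adds successes to α and failures to β.
After batch 1: Beta(0.98+2, 3.86+15) = Beta(2.98, 18.86).
After batch 2: Beta(2.98+7, 18.86+14) = Beta(9.98, 32.86).
Var = αβ/((α+β)²(α+β+1)) = 9.98·32.86/(42.84²·43.84) = 0.004076.

0.004076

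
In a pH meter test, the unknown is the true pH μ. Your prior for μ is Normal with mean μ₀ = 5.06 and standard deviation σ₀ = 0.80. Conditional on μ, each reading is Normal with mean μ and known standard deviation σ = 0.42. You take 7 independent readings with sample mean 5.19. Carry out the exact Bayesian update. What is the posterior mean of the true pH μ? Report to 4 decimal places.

5.1851

For Normal data with known variance σ², a Normal(μ₀, σ₀²) prior on μ is conjugate. Posterior precision = 1/σ₀² + n/σ²; posterior mean is the precision-weighted average of μ₀ and x̄.
n·x̄ = 7·5.19 = 36.33.
σ₀² = 0.80² = 0.64, σ² = 0.42² = 0.1764; σ² + n·σ₀² = 0.1764 + 7·0.64 = 4.6564.
Posterior mean = (μ₀/σ₀² + n·x̄/σ²)/(1/σ₀² + n/σ²) = (σ²·μ₀ + σ₀²·n·x̄)/(σ² + n·σ₀²) = (0.1764·5.06 + 0.64·36.33)/4.6564 = 24.143784/4.6564 = 5.1851.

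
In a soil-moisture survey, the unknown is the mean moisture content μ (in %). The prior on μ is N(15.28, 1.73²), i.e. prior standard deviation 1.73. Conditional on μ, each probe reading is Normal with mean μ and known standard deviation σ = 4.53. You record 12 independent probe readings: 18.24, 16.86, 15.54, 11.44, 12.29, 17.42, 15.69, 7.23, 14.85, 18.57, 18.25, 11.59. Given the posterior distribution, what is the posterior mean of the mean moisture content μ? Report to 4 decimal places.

14.9942

For Normal data with known variance σ², a Normal(μ₀, σ₀²) prior on μ is conjugate. Posterior precision = 1/σ₀² + n/σ²; posterior mean is the precision-weighted average of μ₀ and x̄.
Σxᵢ = 18.24 + 16.86 + 15.54 + 11.44 + 12.29 + 17.42 + 15.69 + 7.23 + 14.85 + 18.57 + 18.25 + 11.59 = 177.97, so n·x̄ = 177.97.
σ₀² = 1.73² = 2.9929, σ² = 4.53² = 20.5209; σ² + n·σ₀² = 20.5209 + 12·2.9929 = 56.4357.
Posterior mean = (μ₀/σ₀² + n·x̄/σ²)/(1/σ₀² + n/σ²) = (σ²·μ₀ + σ₀²·n·x̄)/(σ² + n·σ₀²) = (20.5209·15.28 + 2.9929·177.97)/56.4357 = 846.205765/56.4357 = 14.9942.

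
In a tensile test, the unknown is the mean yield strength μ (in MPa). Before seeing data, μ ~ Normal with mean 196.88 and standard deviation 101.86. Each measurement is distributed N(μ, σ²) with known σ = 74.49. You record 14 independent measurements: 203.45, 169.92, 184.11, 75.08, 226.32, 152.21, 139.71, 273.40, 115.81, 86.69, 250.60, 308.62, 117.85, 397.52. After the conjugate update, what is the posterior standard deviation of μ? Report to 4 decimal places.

For Normal data with known variance σ², a Normal(μ₀, σ₀²) prior on μ is conjugate. Posterior precision = 1/σ₀² + n/σ²; posterior mean is the precision-weighted average of μ₀ and x̄.
σ₀² = 101.86² = 10375.4596, σ² = 74.49² = 5548.7601; σ² + n·σ₀² = 5548.7601 + 14·10375.4596 = 150805.1945.
Posterior precision = 1/σ₀² + n/σ² = 1/10375.4596 + 14/5548.7601 = (σ² + n·σ₀²)/(σ₀²σ²) = 150805.1945/(10375.4596·5548.7601); posterior variance σₙ² = σ₀²σ²/(σ² + n·σ₀²) = 10375.4596·5548.7601/150805.1945 = 381.756984.
Posterior SD = √σₙ² = √(10375.4596·5548.7601/150805.1945) = 19.5386.

19.5386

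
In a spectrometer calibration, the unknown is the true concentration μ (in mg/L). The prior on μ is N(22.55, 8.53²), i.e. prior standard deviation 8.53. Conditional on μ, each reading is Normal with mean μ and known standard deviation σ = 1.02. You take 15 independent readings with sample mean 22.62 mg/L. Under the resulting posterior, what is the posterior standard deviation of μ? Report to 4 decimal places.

0.2632

For Normal data with known variance σ², a Normal(μ₀, σ₀²) prior on μ is conjugate. Posterior precision = 1/σ₀² + n/σ²; posterior mean is the precision-weighted average of μ₀ and x̄.
σ₀² = 8.53² = 72.7609, σ² = 1.02² = 1.0404; σ² + n·σ₀² = 1.0404 + 15·72.7609 = 1092.4539.
Posterior precision = 1/σ₀² + n/σ² = 1/72.7609 + 15/1.0404 = (σ² + n·σ₀²)/(σ₀²σ²) = 1092.4539/(72.7609·1.0404); posterior variance σₙ² = σ₀²σ²/(σ² + n·σ₀²) = 72.7609·1.0404/1092.4539 = 0.069294.
Posterior SD = √σₙ² = √(72.7609·1.0404/1092.4539) = 0.2632.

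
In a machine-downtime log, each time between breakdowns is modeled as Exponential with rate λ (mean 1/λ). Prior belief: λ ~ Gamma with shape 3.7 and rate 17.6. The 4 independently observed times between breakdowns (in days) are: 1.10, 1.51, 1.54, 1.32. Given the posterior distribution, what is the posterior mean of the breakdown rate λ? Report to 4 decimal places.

With a Gamma(shape α, rate β) prior on the exponential rate λ, the posterior after n observations with total T = Σxᵢ is Gamma(α+n, β+T).
Sum of observations T = 5.47 days; n = 4.
Posterior: Gamma(3.7+4, 17.6+5.47) = Gamma(7.7, 23.07).
Posterior mean of λ = α/β = 7.7/23.07 = 0.3338.

0.3338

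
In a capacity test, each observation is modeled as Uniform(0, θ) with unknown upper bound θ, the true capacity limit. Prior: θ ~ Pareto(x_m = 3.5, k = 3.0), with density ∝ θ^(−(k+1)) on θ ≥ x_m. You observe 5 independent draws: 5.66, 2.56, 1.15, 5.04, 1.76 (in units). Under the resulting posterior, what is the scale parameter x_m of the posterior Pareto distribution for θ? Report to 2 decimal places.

A Pareto(scale x_m, shape k) prior on the upper bound θ of Uniform(0, θ) is conjugate: posterior is Pareto(max(x_m, max xᵢ), k + n).
Sample maximum = 5.66; prior scale x_m = 3.5 → posterior scale = max = 5.66.
Posterior shape = 3.0 + 5 = 8.0.
Posterior scale x_m = 5.66.

5.66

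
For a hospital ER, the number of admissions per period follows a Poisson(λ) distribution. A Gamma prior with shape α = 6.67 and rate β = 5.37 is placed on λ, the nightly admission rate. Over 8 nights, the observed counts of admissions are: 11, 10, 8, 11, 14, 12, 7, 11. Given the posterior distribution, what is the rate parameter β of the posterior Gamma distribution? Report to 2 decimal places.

13.37

With a Gamma(shape α, rate β) prior, the Poisson likelihood is conjugate: the posterior is Gamma(α + ΣXᵢ, β + n).
Sum of counts S = 84 over n = 8 nights.
Posterior: Gamma(α+S, β+n) = Gamma(6.67+84, 5.37+8) = Gamma(90.67, 13.37).
Posterior β = 13.37.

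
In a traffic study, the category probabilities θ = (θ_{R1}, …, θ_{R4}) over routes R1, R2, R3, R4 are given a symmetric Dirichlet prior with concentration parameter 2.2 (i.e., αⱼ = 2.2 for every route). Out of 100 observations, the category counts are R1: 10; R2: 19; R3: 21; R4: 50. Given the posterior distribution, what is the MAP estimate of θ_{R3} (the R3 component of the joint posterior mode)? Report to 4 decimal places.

0.2118

The Dirichlet prior is conjugate to the Multinomial likelihood: each posterior αⱼ = prior αⱼ + observed count nⱼ.
Posterior concentration: (12.2, 21.2, 23.2, 52.2), total = 108.8.
Joint mode component: (α_{R3}−1)/(Σα−K) = 22.2/104.8 = 0.2118.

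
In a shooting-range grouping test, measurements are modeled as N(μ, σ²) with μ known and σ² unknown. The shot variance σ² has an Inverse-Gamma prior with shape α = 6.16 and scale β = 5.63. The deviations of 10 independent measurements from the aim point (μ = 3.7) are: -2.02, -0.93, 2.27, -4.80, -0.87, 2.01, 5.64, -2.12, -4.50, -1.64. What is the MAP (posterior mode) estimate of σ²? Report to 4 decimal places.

With known mean μ and an Inverse-Gamma(α, β) prior on σ², the Normal likelihood is conjugate: posterior is Inv-Gamma(α + n/2, β + Σ(xᵢ−μ)²/2).
Σ(xᵢ−μ)² = (-2.02)² + (-0.93)² + (2.27)² + (-4.80)² + (-0.87)² + (2.01)² + (5.64)² + (-2.12)² + (-4.50)² + (-1.64)² = 97.1788.
Posterior: Inv-Gamma(6.16 + 10/2, 5.63 + 97.1788/2) = Inv-Gamma(11.16, 54.21940).
Mode = β/(α+1) = 54.21940/12.16 = 4.4588.

4.4588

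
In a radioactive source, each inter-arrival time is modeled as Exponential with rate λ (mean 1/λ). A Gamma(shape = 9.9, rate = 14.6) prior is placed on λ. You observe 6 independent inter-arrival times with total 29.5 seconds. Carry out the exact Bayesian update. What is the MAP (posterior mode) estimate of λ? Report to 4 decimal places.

0.3379

With a Gamma(shape α, rate β) prior on the exponential rate λ, the posterior after n observations with total T = Σxᵢ is Gamma(α+n, β+T).
Posterior: Gamma(9.9+6, 14.6+29.5) = Gamma(15.9, 44.1).
Mode = (α−1)/β = 0.3379.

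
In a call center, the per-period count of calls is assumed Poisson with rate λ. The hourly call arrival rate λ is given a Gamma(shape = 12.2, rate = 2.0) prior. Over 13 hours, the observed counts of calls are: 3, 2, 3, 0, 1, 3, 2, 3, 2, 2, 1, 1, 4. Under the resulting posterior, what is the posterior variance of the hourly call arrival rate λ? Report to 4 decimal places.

With a Gamma(shape α, rate β) prior, the Poisson likelihood is conjugate: the posterior is Gamma(α + ΣXᵢ, β + n).
Sum of counts S = 27 over n = 13 hours.
Posterior: Gamma(α+S, β+n) = Gamma(12.2+27, 2.0+13) = Gamma(39.2, 15.0).
Var = α/β² = 39.2/15.0² = 0.1742.

0.1742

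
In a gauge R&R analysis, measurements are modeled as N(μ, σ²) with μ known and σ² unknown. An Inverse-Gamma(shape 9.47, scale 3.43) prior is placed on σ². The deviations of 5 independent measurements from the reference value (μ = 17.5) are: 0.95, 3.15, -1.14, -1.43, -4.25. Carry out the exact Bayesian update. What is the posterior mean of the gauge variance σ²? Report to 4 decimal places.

1.7818

With known mean μ and an Inverse-Gamma(α, β) prior on σ², the Normal likelihood is conjugate: posterior is Inv-Gamma(α + n/2, β + Σ(xᵢ−μ)²/2).
Σ(xᵢ−μ)² = (0.95)² + (3.15)² + (-1.14)² + (-1.43)² + (-4.25)² = 32.2320.
Posterior: Inv-Gamma(9.47 + 5/2, 3.43 + 32.2320/2) = Inv-Gamma(11.97, 19.54600).
E[σ²|data] = β/(α−1) = 19.54600/10.97 = 1.7818.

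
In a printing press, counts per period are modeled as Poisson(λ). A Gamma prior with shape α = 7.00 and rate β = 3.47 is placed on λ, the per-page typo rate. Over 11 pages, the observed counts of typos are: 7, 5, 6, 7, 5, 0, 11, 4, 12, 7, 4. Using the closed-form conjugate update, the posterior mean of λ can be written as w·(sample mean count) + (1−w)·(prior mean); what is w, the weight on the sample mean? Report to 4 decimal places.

0.7602

With a Gamma(shape α, rate β) prior, the Poisson likelihood is conjugate: the posterior is Gamma(α + ΣXᵢ, β + n).
Posterior mean = (α₀+S)/(β₀+n) = [n/(β₀+n)]·(S/n) + [β₀/(β₀+n)]·(α₀/β₀), so only n and β₀ enter the weight.
Weight on data w = n/(β₀+n) = 11/(3.47+11) = 11/14.47 = 0.7602.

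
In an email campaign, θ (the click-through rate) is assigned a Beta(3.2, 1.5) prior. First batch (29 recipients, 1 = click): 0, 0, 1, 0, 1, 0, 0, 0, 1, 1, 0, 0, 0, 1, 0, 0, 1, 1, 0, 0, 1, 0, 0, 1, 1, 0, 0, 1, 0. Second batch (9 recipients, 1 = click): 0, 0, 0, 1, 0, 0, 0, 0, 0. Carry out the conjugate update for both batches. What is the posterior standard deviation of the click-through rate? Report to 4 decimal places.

0.0724

The Beta prior is conjugate to a Binomial/Bernoulli likelihood; the update adds successes to α and failures to β.
After batch 1: Beta(3.2+11, 1.5+18) = Beta(14.2, 19.5).
After batch 2: Beta(14.2+1, 19.5+8) = Beta(15.2, 27.5).
Var = αβ/((α+β)²(α+β+1)) = 15.2·27.5/(42.7²·43.7) = 0.00524613; SD = √0.00524613 = 0.0724.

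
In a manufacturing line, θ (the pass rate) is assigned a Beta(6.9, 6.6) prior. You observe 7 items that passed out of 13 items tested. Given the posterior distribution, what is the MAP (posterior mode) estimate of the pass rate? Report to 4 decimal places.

The Beta prior is conjugate to a Binomial/Bernoulli likelihood; the update adds successes to α and failures to β.
Posterior: Beta(α+k, β+n−k) = Beta(6.9+7, 6.6+6) = Beta(13.9, 12.6).
Mode of Beta(a,b) for a,b>1 is (a−1)/(a+b−2) = 12.9/24.5 = 0.5265.

0.5265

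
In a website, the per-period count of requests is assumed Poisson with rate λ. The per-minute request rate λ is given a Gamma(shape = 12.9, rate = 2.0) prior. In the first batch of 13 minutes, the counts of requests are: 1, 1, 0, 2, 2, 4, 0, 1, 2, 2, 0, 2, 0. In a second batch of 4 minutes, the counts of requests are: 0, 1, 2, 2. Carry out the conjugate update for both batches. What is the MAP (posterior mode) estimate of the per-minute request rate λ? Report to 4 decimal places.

With a Gamma(shape α, rate β) prior, the Poisson likelihood is conjugate: the posterior is Gamma(α + ΣXᵢ, β + n).
Batch 1: sum of counts S = 17 over n = 13 minutes.
After batch 1: Gamma(α+S, β+n) = Gamma(12.9+17, 2.0+13) = Gamma(29.9, 15.0).
Batch 2: sum of counts S = 5 over n = 4 minutes.
After batch 2: Gamma(α+S, β+n) = Gamma(29.9+5, 15.0+4) = Gamma(34.9, 19.0).
Mode of Gamma(α,β) for α≥1 is (α−1)/β = 33.9/19.0 = 1.7842.

1.7842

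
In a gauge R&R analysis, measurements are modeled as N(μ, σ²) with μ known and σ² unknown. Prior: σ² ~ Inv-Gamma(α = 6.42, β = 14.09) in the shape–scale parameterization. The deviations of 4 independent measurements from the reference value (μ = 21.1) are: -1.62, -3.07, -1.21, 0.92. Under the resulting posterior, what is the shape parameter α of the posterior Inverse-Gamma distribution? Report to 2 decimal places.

With known mean μ and an Inverse-Gamma(α, β) prior on σ², the Normal likelihood is conjugate: posterior is Inv-Gamma(α + n/2, β + Σ(xᵢ−μ)²/2).
Σ(xᵢ−μ)² = (-1.62)² + (-3.07)² + (-1.21)² + (0.92)² = 14.3598.
Posterior: Inv-Gamma(6.42 + 4/2, 14.09 + 14.3598/2) = Inv-Gamma(8.42, 21.26990).
Posterior α = 8.42.

8.42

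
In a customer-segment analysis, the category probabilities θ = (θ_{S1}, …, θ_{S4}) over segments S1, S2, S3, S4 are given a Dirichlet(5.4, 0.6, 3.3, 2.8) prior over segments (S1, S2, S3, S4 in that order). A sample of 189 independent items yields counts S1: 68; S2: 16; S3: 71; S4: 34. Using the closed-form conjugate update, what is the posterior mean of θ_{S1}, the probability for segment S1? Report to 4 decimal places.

The Dirichlet prior is conjugate to the Multinomial likelihood: each posterior αⱼ = prior αⱼ + observed count nⱼ.
Posterior concentration: (73.4, 16.6, 74.3, 36.8), total = 201.1.
E[θ_{S1}|data] = α_{S1}/Σα = 73.4/201.1 = 0.3650.

0.3650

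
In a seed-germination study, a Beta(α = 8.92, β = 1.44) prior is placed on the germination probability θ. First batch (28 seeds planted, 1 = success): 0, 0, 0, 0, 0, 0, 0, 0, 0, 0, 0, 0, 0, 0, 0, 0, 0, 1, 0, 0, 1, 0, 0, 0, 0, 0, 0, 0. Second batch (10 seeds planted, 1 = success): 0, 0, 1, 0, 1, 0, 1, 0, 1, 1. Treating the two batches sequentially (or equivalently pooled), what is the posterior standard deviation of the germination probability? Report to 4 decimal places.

The Beta prior is conjugate to a Binomial/Bernoulli likelihood; the update adds successes to α and failures to β.
After batch 1: Beta(8.92+2, 1.44+26) = Beta(10.92, 27.44).
After batch 2: Beta(10.92+5, 27.44+5) = Beta(15.92, 32.44).
Var = αβ/((α+β)²(α+β+1)) = 15.92·32.44/(48.36²·49.36) = 0.00447380; SD = √0.00447380 = 0.0669.

0.0669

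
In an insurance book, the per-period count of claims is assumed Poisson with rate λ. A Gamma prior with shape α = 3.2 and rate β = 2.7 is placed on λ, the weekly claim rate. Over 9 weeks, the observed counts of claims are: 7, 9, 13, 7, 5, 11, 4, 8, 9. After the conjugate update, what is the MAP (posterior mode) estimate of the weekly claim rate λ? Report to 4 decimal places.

6.4274

With a Gamma(shape α, rate β) prior, the Poisson likelihood is conjugate: the posterior is Gamma(α + ΣXᵢ, β + n).
Sum of counts S = 73 over n = 9 weeks.
Posterior: Gamma(α+S, β+n) = Gamma(3.2+73, 2.7+9) = Gamma(76.2, 11.7).
Mode of Gamma(α,β) for α≥1 is (α−1)/β = 75.2/11.7 = 6.4274.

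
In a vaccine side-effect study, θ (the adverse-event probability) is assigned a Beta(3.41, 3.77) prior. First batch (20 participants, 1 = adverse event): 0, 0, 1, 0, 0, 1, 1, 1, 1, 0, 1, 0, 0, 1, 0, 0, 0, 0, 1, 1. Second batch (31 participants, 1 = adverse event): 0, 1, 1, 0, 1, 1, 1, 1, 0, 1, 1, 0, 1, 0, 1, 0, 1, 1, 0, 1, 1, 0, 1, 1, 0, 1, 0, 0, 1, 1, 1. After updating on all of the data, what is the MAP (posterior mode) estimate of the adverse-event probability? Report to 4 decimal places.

0.5591

The Beta prior is conjugate to a Binomial/Bernoulli likelihood; the update adds successes to α and failures to β.
After batch 1: Beta(3.41+9, 3.77+11) = Beta(12.41, 14.77).
After batch 2: Beta(12.41+20, 14.77+11) = Beta(32.41, 25.77).
Mode of Beta(a,b) for a,b>1 is (a−1)/(a+b−2) = 31.41/56.18 = 0.5591.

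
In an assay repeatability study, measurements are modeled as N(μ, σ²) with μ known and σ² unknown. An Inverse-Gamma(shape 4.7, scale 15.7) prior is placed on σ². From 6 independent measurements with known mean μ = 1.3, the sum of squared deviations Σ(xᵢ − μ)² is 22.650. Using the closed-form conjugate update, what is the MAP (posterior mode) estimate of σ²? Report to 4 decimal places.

3.1063

With known mean μ and an Inverse-Gamma(α, β) prior on σ², the Normal likelihood is conjugate: posterior is Inv-Gamma(α + n/2, β + Σ(xᵢ−μ)²/2).
Posterior: Inv-Gamma(4.7 + 6/2, 15.7 + 22.650/2) = Inv-Gamma(7.70, 27.0250).
Mode = β/(α+1) = 27.0250/8.70 = 3.1063.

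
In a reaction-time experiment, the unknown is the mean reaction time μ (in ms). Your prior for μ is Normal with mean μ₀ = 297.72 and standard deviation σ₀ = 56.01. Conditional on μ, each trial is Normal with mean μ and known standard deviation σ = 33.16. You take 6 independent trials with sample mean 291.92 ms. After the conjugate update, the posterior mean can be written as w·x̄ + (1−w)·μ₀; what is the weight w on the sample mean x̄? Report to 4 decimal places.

0.9448

For Normal data with known variance σ², a Normal(μ₀, σ₀²) prior on μ is conjugate. Posterior precision = 1/σ₀² + n/σ²; posterior mean is the precision-weighted average of μ₀ and x̄.
σ₀² = 56.01² = 3137.1201, σ² = 33.16² = 1099.5856. Prior precision 1/σ₀² = 1/3137.1201; data precision n/σ² = 6/1099.5856.
w = (n/σ²)/(1/σ₀² + n/σ²) = n·σ₀²/(σ² + n·σ₀²) = 6·3137.1201/(1099.5856 + 6·3137.1201) = 18822.7206/19922.3062 = 0.9448.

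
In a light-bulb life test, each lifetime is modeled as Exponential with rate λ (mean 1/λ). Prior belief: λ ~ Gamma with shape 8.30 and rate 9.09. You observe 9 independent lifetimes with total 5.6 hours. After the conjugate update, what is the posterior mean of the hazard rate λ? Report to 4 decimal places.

1.1777

With a Gamma(shape α, rate β) prior on the exponential rate λ, the posterior after n observations with total T = Σxᵢ is Gamma(α+n, β+T).
Posterior: Gamma(8.30+9, 9.09+5.6) = Gamma(17.30, 14.69).
Posterior mean of λ = α/β = 17.30/14.69 = 1.1777.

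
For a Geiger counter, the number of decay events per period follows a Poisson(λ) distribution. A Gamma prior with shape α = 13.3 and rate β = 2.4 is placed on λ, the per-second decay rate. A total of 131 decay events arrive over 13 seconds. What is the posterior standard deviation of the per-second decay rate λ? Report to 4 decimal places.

0.7800

With a Gamma(shape α, rate β) prior, the Poisson likelihood is conjugate: the posterior is Gamma(α + ΣXᵢ, β + n).
Posterior: Gamma(α+S, β+n) = Gamma(13.3+131, 2.4+13) = Gamma(144.3, 15.4).
SD = √α/β = √144.3/15.4 = 0.7800.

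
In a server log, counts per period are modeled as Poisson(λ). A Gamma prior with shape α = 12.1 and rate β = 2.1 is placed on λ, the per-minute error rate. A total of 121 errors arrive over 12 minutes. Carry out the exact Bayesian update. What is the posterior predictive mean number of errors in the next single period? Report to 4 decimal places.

With a Gamma(shape α, rate β) prior, the Poisson likelihood is conjugate: the posterior is Gamma(α + ΣXᵢ, β + n).
Posterior: Gamma(α+S, β+n) = Gamma(12.1+121, 2.1+12) = Gamma(133.1, 14.1).
The predictive distribution for one future period is NegBinom with mean α/β = 9.4397.

9.4397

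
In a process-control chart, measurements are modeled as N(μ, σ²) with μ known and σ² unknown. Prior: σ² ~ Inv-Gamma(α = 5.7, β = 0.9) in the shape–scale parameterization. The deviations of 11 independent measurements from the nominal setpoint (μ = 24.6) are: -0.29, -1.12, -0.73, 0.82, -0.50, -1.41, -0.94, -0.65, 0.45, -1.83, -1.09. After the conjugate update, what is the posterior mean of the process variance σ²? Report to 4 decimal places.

0.6190

With known mean μ and an Inverse-Gamma(α, β) prior on σ², the Normal likelihood is conjugate: posterior is Inv-Gamma(α + n/2, β + Σ(xᵢ−μ)²/2).
Σ(xᵢ−μ)² = (-0.29)² + (-1.12)² + (-0.73)² + (0.82)² + (-0.50)² + (-1.41)² + (-0.94)² + (-0.65)² + (0.45)² + (-1.83)² + (-1.09)² = 10.8275.
Posterior: Inv-Gamma(5.7 + 11/2, 0.9 + 10.8275/2) = Inv-Gamma(11.20, 6.31375).
E[σ²|data] = β/(α−1) = 6.31375/10.20 = 0.6190.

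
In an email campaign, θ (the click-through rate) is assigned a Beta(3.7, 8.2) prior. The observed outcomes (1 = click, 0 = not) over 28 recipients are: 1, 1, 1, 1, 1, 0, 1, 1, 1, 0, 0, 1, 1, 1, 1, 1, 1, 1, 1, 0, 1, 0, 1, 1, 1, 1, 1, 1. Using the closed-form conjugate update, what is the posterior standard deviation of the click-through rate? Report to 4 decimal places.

The Beta prior is conjugate to a Binomial/Bernoulli likelihood; the update adds successes to α and failures to β.
Posterior: Beta(α+k, β+n−k) = Beta(3.7+23, 8.2+5) = Beta(26.7, 13.2).
Var = αβ/((α+β)²(α+β+1)) = 26.7·13.2/(39.9²·40.9) = 0.00541273; SD = √0.00541273 = 0.0736.

0.0736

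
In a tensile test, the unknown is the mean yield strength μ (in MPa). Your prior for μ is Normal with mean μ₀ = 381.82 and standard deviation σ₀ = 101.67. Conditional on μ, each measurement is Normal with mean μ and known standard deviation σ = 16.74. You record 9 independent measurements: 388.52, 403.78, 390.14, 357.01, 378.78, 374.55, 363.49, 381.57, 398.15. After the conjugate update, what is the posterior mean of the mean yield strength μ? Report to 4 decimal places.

381.7768

For Normal data with known variance σ², a Normal(μ₀, σ₀²) prior on μ is conjugate. Posterior precision = 1/σ₀² + n/σ²; posterior mean is the precision-weighted average of μ₀ and x̄.
Σxᵢ = 388.52 + 403.78 + 390.14 + 357.01 + 378.78 + 374.55 + 363.49 + 381.57 + 398.15 = 3435.99, so n·x̄ = 3435.99.
σ₀² = 101.67² = 10336.7889, σ² = 16.74² = 280.2276; σ² + n·σ₀² = 280.2276 + 9·10336.7889 = 93311.3277.
Posterior mean = (μ₀/σ₀² + n·x̄/σ²)/(1/σ₀² + n/σ²) = (σ²·μ₀ + σ₀²·n·x̄)/(σ² + n·σ₀²) = (280.2276·381.82 + 10336.7889·3435.99)/93311.3277 = 35624099.794743/93311.3277 = 381.7768.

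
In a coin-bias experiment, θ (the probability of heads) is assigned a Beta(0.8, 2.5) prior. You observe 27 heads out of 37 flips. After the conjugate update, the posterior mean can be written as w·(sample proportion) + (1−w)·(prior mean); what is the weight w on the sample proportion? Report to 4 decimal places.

The Beta prior is conjugate to a Binomial/Bernoulli likelihood; the update adds successes to α and failures to β.
Posterior mean = (α₀+k)/(α₀+β₀+n) = [n/(α₀+β₀+n)]·(k/n) + [(α₀+β₀)/(α₀+β₀+n)]·α₀/(α₀+β₀), so only n and the prior enter the weight.
The weight on the data is w = n/(α₀+β₀+n) = 37/(0.8+2.5+37) = 37/40.3 = 0.9181.

0.9181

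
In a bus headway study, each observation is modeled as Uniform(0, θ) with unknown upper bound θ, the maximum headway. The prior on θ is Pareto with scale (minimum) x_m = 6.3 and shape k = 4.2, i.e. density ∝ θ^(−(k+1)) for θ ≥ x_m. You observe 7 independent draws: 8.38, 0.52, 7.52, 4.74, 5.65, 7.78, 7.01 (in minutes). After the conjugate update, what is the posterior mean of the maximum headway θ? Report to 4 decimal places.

9.2016

A Pareto(scale x_m, shape k) prior on the upper bound θ of Uniform(0, θ) is conjugate: posterior is Pareto(max(x_m, max xᵢ), k + n).
Sample maximum = 8.38; prior scale x_m = 6.3 → posterior scale = max = 8.38.
Posterior shape = 4.2 + 7 = 11.2.
E[θ|data] = k·x_m/(k−1) = 11.2·8.38/10.2 = 9.2016.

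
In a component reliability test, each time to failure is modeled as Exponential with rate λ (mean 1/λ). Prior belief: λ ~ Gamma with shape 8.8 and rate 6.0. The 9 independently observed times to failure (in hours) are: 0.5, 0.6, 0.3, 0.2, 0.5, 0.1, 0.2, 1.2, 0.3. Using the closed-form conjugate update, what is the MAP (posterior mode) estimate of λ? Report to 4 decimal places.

With a Gamma(shape α, rate β) prior on the exponential rate λ, the posterior after n observations with total T = Σxᵢ is Gamma(α+n, β+T).
Sum of observations T = 3.9 hours; n = 9.
Posterior: Gamma(8.8+9, 6.0+3.9) = Gamma(17.8, 9.9).
Mode = (α−1)/β = 1.6970.

1.6970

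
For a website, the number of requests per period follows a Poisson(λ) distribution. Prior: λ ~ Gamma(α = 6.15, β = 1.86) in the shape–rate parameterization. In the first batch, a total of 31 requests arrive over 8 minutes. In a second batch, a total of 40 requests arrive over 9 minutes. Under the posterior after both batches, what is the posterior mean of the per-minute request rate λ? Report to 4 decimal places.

4.0907

With a Gamma(shape α, rate β) prior, the Poisson likelihood is conjugate: the posterior is Gamma(α + ΣXᵢ, β + n).
After batch 1: Gamma(α+S, β+n) = Gamma(6.15+31, 1.86+8) = Gamma(37.15, 9.86).
After batch 2: Gamma(α+S, β+n) = Gamma(37.15+40, 9.86+9) = Gamma(77.15, 18.86).
Posterior mean = α/β = 77.15/18.86 = 4.0907.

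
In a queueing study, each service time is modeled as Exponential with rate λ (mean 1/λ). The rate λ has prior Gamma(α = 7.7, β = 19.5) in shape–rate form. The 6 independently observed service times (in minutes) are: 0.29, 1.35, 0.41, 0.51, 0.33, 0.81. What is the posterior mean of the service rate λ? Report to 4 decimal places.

With a Gamma(shape α, rate β) prior on the exponential rate λ, the posterior after n observations with total T = Σxᵢ is Gamma(α+n, β+T).
Sum of observations T = 3.70 minutes; n = 6.
Posterior: Gamma(7.7+6, 19.5+3.70) = Gamma(13.7, 23.20).
Posterior mean of λ = α/β = 13.7/23.20 = 0.5905.

0.5905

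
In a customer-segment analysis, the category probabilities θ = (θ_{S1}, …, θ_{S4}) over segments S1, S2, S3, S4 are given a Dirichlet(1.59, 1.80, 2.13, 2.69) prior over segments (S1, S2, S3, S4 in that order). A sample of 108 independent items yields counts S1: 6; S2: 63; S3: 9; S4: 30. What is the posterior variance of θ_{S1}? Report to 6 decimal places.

0.000521

The Dirichlet prior is conjugate to the Multinomial likelihood: each posterior αⱼ = prior αⱼ + observed count nⱼ.
Posterior concentration: (7.59, 64.80, 11.13, 32.69), total = 116.21.
Var[θ_j] = α_j(Σα−α_j)/((Σα)²(Σα+1)) = 7.59·108.62/(116.21²·117.21) = 0.000521.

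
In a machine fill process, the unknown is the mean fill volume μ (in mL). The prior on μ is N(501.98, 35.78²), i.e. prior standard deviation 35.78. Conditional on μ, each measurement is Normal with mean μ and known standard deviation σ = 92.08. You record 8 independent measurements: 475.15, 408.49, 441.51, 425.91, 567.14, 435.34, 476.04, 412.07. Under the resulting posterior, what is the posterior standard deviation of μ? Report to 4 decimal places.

24.0795

For Normal data with known variance σ², a Normal(μ₀, σ₀²) prior on μ is conjugate. Posterior precision = 1/σ₀² + n/σ²; posterior mean is the precision-weighted average of μ₀ and x̄.
σ₀² = 35.78² = 1280.2084, σ² = 92.08² = 8478.7264; σ² + n·σ₀² = 8478.7264 + 8·1280.2084 = 18720.3936.
Posterior precision = 1/σ₀² + n/σ² = 1/1280.2084 + 8/8478.7264 = (σ² + n·σ₀²)/(σ₀²σ²) = 18720.3936/(1280.2084·8478.7264); posterior variance σₙ² = σ₀²σ²/(σ² + n·σ₀²) = 1280.2084·8478.7264/18720.3936 = 579.824174.
Posterior SD = √σₙ² = √(1280.2084·8478.7264/18720.3936) = 24.0795.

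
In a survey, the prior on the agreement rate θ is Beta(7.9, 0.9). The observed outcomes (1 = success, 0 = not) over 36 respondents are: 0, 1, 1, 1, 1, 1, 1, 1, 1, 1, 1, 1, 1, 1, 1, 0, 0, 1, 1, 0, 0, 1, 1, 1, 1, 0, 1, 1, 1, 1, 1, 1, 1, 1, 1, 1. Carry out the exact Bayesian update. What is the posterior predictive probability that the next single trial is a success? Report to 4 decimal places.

0.8460

The Beta prior is conjugate to a Binomial/Bernoulli likelihood; the update adds successes to α and failures to β.
Posterior: Beta(α+k, β+n−k) = Beta(7.9+30, 0.9+6) = Beta(37.9, 6.9).
For a single future Bernoulli trial, P(success | data) = α/(α+β) = 0.8460.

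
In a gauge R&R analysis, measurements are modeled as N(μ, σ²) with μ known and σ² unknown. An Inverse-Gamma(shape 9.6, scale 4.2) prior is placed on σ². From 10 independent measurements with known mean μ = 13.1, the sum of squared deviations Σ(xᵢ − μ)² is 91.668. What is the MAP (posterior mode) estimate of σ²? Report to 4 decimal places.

With known mean μ and an Inverse-Gamma(α, β) prior on σ², the Normal likelihood is conjugate: posterior is Inv-Gamma(α + n/2, β + Σ(xᵢ−μ)²/2).
Posterior: Inv-Gamma(9.6 + 10/2, 4.2 + 91.668/2) = Inv-Gamma(14.60, 50.0340).
Mode = β/(α+1) = 50.0340/15.60 = 3.2073.

3.2073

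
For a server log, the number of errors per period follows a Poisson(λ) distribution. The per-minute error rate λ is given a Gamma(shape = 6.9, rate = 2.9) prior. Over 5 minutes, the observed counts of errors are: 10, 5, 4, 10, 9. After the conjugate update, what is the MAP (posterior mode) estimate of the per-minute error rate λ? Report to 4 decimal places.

With a Gamma(shape α, rate β) prior, the Poisson likelihood is conjugate: the posterior is Gamma(α + ΣXᵢ, β + n).
Sum of counts S = 38 over n = 5 minutes.
Posterior: Gamma(α+S, β+n) = Gamma(6.9+38, 2.9+5) = Gamma(44.9, 7.9).
Mode of Gamma(α,β) for α≥1 is (α−1)/β = 43.9/7.9 = 5.5570.

5.5570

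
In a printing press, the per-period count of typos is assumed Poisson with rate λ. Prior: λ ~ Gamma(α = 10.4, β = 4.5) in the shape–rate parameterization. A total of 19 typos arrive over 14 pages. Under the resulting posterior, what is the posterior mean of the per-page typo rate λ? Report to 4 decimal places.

With a Gamma(shape α, rate β) prior, the Poisson likelihood is conjugate: the posterior is Gamma(α + ΣXᵢ, β + n).
Posterior: Gamma(α+S, β+n) = Gamma(10.4+19, 4.5+14) = Gamma(29.4, 18.5).
Posterior mean = α/β = 29.4/18.5 = 1.5892.

1.5892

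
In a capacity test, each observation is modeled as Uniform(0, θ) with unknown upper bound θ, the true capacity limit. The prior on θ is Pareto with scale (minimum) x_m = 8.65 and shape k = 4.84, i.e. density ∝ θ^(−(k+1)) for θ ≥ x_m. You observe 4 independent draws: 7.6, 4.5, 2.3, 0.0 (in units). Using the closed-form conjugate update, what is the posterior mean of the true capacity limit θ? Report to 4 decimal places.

9.7533

A Pareto(scale x_m, shape k) prior on the upper bound θ of Uniform(0, θ) is conjugate: posterior is Pareto(max(x_m, max xᵢ), k + n).
Sample maximum = 7.6; prior scale x_m = 8.65 → posterior scale = max = 8.65.
Posterior shape = 4.84 + 4 = 8.84.
E[θ|data] = k·x_m/(k−1) = 8.84·8.65/7.84 = 9.7533.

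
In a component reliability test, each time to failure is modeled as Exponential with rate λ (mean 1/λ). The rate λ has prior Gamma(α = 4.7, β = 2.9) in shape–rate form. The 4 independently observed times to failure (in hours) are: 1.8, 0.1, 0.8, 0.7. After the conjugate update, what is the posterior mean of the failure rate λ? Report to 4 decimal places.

1.3810

With a Gamma(shape α, rate β) prior on the exponential rate λ, the posterior after n observations with total T = Σxᵢ is Gamma(α+n, β+T).
Sum of observations T = 3.4 hours; n = 4.
Posterior: Gamma(4.7+4, 2.9+3.4) = Gamma(8.7, 6.3).
Posterior mean of λ = α/β = 8.7/6.3 = 1.3810.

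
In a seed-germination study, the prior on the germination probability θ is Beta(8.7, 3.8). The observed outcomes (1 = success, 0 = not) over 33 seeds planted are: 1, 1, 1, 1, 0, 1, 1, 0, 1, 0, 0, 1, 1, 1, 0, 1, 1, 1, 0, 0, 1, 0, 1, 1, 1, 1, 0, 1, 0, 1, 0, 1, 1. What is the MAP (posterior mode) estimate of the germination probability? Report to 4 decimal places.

0.6828

The Beta prior is conjugate to a Binomial/Bernoulli likelihood; the update adds successes to α and failures to β.
Posterior: Beta(α+k, β+n−k) = Beta(8.7+22, 3.8+11) = Beta(30.7, 14.8).
Mode of Beta(a,b) for a,b>1 is (a−1)/(a+b−2) = 29.7/43.5 = 0.6828.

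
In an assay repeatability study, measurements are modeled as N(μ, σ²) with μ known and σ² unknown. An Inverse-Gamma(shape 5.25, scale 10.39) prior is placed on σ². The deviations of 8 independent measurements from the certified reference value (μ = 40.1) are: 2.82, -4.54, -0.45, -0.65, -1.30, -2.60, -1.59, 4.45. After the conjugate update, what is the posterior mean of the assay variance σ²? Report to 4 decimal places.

4.8939

With known mean μ and an Inverse-Gamma(α, β) prior on σ², the Normal likelihood is conjugate: posterior is Inv-Gamma(α + n/2, β + Σ(xᵢ−μ)²/2).
Σ(xᵢ−μ)² = (2.82)² + (-4.54)² + (-0.45)² + (-0.65)² + (-1.30)² + (-2.60)² + (-1.59)² + (4.45)² = 59.9696.
Posterior: Inv-Gamma(5.25 + 8/2, 10.39 + 59.9696/2) = Inv-Gamma(9.25, 40.37480).
E[σ²|data] = β/(α−1) = 40.37480/8.25 = 4.8939.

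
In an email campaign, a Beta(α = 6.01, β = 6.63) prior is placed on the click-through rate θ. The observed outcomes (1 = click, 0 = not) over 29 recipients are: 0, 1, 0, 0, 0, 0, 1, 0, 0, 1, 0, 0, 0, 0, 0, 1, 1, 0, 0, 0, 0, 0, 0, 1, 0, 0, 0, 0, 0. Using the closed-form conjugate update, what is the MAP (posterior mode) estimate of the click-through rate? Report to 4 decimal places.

The Beta prior is conjugate to a Binomial/Bernoulli likelihood; the update adds successes to α and failures to β.
Posterior: Beta(α+k, β+n−k) = Beta(6.01+6, 6.63+23) = Beta(12.01, 29.63).
Mode of Beta(a,b) for a,b>1 is (a−1)/(a+b−2) = 11.01/39.64 = 0.2777.

0.2777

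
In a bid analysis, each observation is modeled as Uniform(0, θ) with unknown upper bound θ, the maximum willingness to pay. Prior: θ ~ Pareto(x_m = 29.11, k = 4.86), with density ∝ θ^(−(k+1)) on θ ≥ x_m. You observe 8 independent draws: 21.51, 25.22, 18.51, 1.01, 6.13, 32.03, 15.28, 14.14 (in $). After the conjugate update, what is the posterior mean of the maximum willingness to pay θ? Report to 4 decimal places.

34.7307

A Pareto(scale x_m, shape k) prior on the upper bound θ of Uniform(0, θ) is conjugate: posterior is Pareto(max(x_m, max xᵢ), k + n).
Sample maximum = 32.03; prior scale x_m = 29.11 → posterior scale = max = 32.03.
Posterior shape = 4.86 + 8 = 12.86.
E[θ|data] = k·x_m/(k−1) = 12.86·32.03/11.86 = 34.7307.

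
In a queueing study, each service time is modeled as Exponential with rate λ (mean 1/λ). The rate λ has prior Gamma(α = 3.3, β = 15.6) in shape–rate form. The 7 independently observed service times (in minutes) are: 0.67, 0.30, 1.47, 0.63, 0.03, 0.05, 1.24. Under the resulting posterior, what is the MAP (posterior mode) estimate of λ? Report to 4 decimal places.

0.4652

With a Gamma(shape α, rate β) prior on the exponential rate λ, the posterior after n observations with total T = Σxᵢ is Gamma(α+n, β+T).
Sum of observations T = 4.39 minutes; n = 7.
Posterior: Gamma(3.3+7, 15.6+4.39) = Gamma(10.3, 19.99).
Mode = (α−1)/β = 0.4652.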